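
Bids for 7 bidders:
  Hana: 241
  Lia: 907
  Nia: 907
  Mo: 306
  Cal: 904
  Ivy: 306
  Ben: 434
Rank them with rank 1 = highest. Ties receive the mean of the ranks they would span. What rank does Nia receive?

Sorted (descending): 907, 907, 904, 434, 306, 306, 241
The 2 values of 907 occupy positions 1–2 → average rank (1+2)/2 = 1.5.
The 2 values of 306 occupy positions 5–6 → average rank (5+6)/2 = 5.5.
Nia has value 907 → rank 1.5.

1.5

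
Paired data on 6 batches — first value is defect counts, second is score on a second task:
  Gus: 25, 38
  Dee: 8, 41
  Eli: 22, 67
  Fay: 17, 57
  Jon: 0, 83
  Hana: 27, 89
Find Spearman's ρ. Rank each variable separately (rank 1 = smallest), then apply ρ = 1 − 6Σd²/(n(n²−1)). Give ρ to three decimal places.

0.086

Ranks of variable 1: 5, 2, 4, 3, 1, 6
Ranks of variable 2: 1, 2, 4, 3, 5, 6
d = r₁ − r₂: 4, 0, 0, 0, -4, 0
d²: 16, 0, 0, 0, 16, 0; Σd² = 32
ρ = 1 − 6·32/(6·35) = 1 − 192/210 = 0.086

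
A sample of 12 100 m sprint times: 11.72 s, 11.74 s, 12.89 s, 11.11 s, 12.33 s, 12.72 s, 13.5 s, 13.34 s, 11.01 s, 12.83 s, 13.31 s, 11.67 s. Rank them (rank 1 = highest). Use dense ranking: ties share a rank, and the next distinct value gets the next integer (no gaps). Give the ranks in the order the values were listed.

Sorted (descending): 13.5, 13.34, 13.31, 12.89, 12.83, 12.72, 12.33, 11.74, 11.72, 11.67, 11.11, 11.01
No ties — each value takes its position as its rank.

9, 8, 4, 11, 7, 6, 1, 2, 12, 5, 3, 10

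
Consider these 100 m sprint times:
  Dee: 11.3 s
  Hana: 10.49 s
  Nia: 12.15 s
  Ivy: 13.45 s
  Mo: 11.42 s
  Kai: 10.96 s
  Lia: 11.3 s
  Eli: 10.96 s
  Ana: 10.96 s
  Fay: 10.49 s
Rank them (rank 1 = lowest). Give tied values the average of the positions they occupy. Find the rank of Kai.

Sorted (ascending): 10.49, 10.49, 10.96, 10.96, 10.96, 11.3, 11.3, 11.42, 12.15, 13.45
The 2 values of 10.49 occupy positions 1–2 → average rank (1+2)/2 = 1.5.
The 3 values of 10.96 occupy positions 3–5 → average rank 4.
The 2 values of 11.3 occupy positions 6–7 → average rank (6+7)/2 = 6.5.
Kai has value 10.96 s → rank 4.

4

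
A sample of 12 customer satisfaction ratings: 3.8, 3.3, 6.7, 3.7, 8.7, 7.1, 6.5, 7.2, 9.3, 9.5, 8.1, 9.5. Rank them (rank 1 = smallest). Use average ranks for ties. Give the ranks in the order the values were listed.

3, 1, 5, 2, 9, 6, 4, 7, 10, 11.5, 8, 11.5

Sorted (ascending): 3.3, 3.7, 3.8, 6.5, 6.7, 7.1, 7.2, 8.1, 8.7, 9.3, 9.5, 9.5
The 2 values of 9.5 occupy positions 11–12 → average rank (11+12)/2 = 11.5.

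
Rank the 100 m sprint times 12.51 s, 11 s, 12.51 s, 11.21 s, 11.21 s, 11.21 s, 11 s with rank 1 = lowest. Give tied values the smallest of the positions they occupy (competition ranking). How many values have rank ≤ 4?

Sorted (ascending): 11, 11, 11.21, 11.21, 11.21, 12.51, 12.51
The 2 values of 11 occupy positions 1–2 → each gets rank 1.
The 3 values of 11.21 occupy positions 3–5 → each gets rank 3.
The 2 values of 12.51 occupy positions 6–7 → each gets rank 6.
Ranks ≤ 4: {1, 1, 3, 3, 3} → 5 values.

5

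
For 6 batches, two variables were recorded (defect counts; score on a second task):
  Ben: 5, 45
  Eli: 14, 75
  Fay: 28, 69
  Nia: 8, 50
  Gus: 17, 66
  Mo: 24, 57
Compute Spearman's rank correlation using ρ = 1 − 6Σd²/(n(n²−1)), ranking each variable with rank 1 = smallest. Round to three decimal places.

Ranks of variable 1: 1, 3, 6, 2, 4, 5
Ranks of variable 2: 1, 6, 5, 2, 4, 3
d = r₁ − r₂: 0, -3, 1, 0, 0, 2
d²: 0, 9, 1, 0, 0, 4; Σd² = 14
ρ = 1 − 6·14/(6·35) = 1 − 84/210 = 0.600

0.600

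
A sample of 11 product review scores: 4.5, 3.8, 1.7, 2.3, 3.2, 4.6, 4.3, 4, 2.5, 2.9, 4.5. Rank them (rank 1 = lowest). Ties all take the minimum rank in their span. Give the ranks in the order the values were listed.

9, 6, 1, 2, 5, 11, 8, 7, 3, 4, 9

Sorted (ascending): 1.7, 2.3, 2.5, 2.9, 3.2, 3.8, 4, 4.3, 4.5, 4.5, 4.6
The 2 values of 4.5 occupy positions 9–10 → each gets rank 9.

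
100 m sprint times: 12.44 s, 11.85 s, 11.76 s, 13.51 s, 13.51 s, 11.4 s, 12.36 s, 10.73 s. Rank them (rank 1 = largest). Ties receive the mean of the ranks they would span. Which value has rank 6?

Sorted (descending): 13.51, 13.51, 12.44, 12.36, 11.85, 11.76, 11.4, 10.73
The 2 values of 13.51 occupy positions 1–2 → average rank (1+2)/2 = 1.5.
Rank 6 → value 11.76.

11.76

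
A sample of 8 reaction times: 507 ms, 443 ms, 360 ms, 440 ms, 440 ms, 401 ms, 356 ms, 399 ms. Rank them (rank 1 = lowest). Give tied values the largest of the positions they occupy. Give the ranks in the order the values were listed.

Sorted (ascending): 356, 360, 399, 401, 440, 440, 443, 507
The 2 values of 440 occupy positions 5–6 → each gets rank 6.

8, 7, 2, 6, 6, 4, 1, 3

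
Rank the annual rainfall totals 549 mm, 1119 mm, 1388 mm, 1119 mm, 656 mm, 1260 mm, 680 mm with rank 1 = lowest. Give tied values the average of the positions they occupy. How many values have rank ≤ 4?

Sorted (ascending): 549, 656, 680, 1119, 1119, 1260, 1388
The 2 values of 1119 occupy positions 4–5 → average rank (4+5)/2 = 4.5.
Ranks ≤ 4: {1, 2, 3} → 3 values.

3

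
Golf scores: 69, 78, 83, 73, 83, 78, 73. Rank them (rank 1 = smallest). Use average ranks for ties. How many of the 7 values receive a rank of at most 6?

5

Sorted (ascending): 69, 73, 73, 78, 78, 83, 83
The 2 values of 73 occupy positions 2–3 → average rank (2+3)/2 = 2.5.
The 2 values of 78 occupy positions 4–5 → average rank (4+5)/2 = 4.5.
The 2 values of 83 occupy positions 6–7 → average rank (6+7)/2 = 6.5.
Ranks ≤ 6: {1, 2.5, 2.5, 4.5, 4.5} → 5 values.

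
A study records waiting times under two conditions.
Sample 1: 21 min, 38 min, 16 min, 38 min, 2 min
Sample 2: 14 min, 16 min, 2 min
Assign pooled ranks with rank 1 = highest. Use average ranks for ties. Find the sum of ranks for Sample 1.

18

Sorted (descending): 38, 38, 21, 16, 16, 14, 2, 2
The 2 values of 38 occupy positions 1–2 → average rank (1+2)/2 = 1.5.
The 2 values of 16 occupy positions 4–5 → average rank (4+5)/2 = 4.5.
The 2 values of 2 occupy positions 7–8 → average rank (7+8)/2 = 7.5.
Sample 1 values → pooled ranks: 21→3, 38→1.5, 16→4.5, 38→1.5, 2→7.5
Rank sum = 3 + 1.5 + 4.5 + 1.5 + 7.5 = 18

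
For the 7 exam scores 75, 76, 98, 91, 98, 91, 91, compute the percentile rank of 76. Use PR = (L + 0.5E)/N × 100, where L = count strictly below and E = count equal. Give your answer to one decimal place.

21.4

N = 7.
Strictly below 76: 1. Equal to 76: 1.
PR = (1 + 0.5·1)/7 × 100 = 21.4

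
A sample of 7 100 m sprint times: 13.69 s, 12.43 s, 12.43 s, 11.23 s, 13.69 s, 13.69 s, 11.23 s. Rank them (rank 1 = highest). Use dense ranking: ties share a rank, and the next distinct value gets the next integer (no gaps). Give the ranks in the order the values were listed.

1, 2, 2, 3, 1, 1, 3

Sorted (descending): 13.69, 13.69, 13.69, 12.43, 12.43, 11.23, 11.23
The 3 values of 13.69 share dense rank 1.
The 2 values of 12.43 share dense rank 2.
The 2 values of 11.23 share dense rank 3.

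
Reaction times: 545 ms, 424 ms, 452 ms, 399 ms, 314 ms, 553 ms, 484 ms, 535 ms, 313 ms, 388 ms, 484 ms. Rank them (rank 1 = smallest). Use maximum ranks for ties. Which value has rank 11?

Sorted (ascending): 313, 314, 388, 399, 424, 452, 484, 484, 535, 545, 553
The 2 values of 484 occupy positions 7–8 → each gets rank 8.
Rank 11 → value 553.

553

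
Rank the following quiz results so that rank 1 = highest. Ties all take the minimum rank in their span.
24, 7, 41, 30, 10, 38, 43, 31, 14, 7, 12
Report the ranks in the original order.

Sorted (descending): 43, 41, 38, 31, 30, 24, 14, 12, 10, 7, 7
The 2 values of 7 occupy positions 10–11 → each gets rank 10.

6, 10, 2, 5, 9, 3, 1, 4, 7, 10, 8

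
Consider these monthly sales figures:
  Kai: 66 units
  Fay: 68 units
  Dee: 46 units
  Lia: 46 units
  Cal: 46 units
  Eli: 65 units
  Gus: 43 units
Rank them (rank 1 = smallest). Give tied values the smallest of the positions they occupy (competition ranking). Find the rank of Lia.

2

Sorted (ascending): 43, 46, 46, 46, 65, 66, 68
The 3 values of 46 occupy positions 2–4 → each gets rank 2.
Lia has value 46 units → rank 2.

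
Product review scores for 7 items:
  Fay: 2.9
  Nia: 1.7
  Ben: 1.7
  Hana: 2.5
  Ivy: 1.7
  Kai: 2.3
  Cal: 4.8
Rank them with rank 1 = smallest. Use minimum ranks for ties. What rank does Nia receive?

Sorted (ascending): 1.7, 1.7, 1.7, 2.3, 2.5, 2.9, 4.8
The 3 values of 1.7 occupy positions 1–3 → each gets rank 1.
Nia has value 1.7 → rank 1.

1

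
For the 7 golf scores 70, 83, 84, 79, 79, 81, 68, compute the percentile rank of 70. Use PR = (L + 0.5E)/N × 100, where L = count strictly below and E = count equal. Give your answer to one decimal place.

N = 7.
Strictly below 70: 1. Equal to 70: 1.
PR = (1 + 0.5·1)/7 × 100 = 21.4

21.4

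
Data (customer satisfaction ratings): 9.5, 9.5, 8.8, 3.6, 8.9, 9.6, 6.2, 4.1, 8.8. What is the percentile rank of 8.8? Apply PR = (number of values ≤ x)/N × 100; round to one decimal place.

N = 9.
Strictly below 8.8: 3. Equal to 8.8: 2.
PR = 5/9 × 100 = 55.6

55.6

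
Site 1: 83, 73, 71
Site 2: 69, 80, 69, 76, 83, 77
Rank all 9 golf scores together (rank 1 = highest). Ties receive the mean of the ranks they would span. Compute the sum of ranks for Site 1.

14.5

Sorted (descending): 83, 83, 80, 77, 76, 73, 71, 69, 69
The 2 values of 83 occupy positions 1–2 → average rank (1+2)/2 = 1.5.
The 2 values of 69 occupy positions 8–9 → average rank (8+9)/2 = 8.5.
Site 1 values → pooled ranks: 83→1.5, 73→6, 71→7
Rank sum = 1.5 + 6 + 7 = 14.5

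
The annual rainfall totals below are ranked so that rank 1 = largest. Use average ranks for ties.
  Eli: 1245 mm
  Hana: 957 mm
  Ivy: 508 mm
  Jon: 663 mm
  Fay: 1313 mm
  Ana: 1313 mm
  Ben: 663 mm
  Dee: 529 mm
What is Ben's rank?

Sorted (descending): 1313, 1313, 1245, 957, 663, 663, 529, 508
The 2 values of 1313 occupy positions 1–2 → average rank (1+2)/2 = 1.5.
The 2 values of 663 occupy positions 5–6 → average rank (5+6)/2 = 5.5.
Ben has value 663 mm → rank 5.5.

5.5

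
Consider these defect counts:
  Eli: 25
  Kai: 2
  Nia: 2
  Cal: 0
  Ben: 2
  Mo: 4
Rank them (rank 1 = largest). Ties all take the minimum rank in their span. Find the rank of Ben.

Sorted (descending): 25, 4, 2, 2, 2, 0
The 3 values of 2 occupy positions 3–5 → each gets rank 3.
Ben has value 2 → rank 3.

3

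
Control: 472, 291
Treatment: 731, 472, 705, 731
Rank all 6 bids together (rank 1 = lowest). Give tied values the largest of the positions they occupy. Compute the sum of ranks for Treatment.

Sorted (ascending): 291, 472, 472, 705, 731, 731
The 2 values of 472 occupy positions 2–3 → each gets rank 3.
The 2 values of 731 occupy positions 5–6 → each gets rank 6.
Treatment values → pooled ranks: 731→6, 472→3, 705→4, 731→6
Rank sum = 6 + 3 + 4 + 6 = 19

19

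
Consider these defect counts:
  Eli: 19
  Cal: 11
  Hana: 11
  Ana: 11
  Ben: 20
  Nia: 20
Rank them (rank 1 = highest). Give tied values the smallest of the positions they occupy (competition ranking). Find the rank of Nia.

Sorted (descending): 20, 20, 19, 11, 11, 11
The 2 values of 20 occupy positions 1–2 → each gets rank 1.
The 3 values of 11 occupy positions 4–6 → each gets rank 4.
Nia has value 20 → rank 1.

1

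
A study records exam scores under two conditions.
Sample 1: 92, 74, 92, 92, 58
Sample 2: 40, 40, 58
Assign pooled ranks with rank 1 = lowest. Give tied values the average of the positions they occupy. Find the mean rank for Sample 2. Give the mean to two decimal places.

Sorted (ascending): 40, 40, 58, 58, 74, 92, 92, 92
The 2 values of 40 occupy positions 1–2 → average rank (1+2)/2 = 1.5.
The 2 values of 58 occupy positions 3–4 → average rank (3+4)/2 = 3.5.
The 3 values of 92 occupy positions 6–8 → average rank 7.
Sample 2 values → pooled ranks: 40→1.5, 40→1.5, 58→3.5
Mean rank = (1.5 + 1.5 + 3.5) / 3 = 2.17

2.17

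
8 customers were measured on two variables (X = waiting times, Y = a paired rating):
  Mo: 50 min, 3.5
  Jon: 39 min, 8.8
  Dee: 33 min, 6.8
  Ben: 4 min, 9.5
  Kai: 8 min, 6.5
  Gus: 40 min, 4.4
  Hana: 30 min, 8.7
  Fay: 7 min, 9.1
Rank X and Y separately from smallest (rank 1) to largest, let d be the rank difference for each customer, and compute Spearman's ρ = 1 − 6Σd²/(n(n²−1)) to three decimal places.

Ranks of variable 1: 8, 6, 5, 1, 3, 7, 4, 2
Ranks of variable 2: 1, 6, 4, 8, 3, 2, 5, 7
d = r₁ − r₂: 7, 0, 1, -7, 0, 5, -1, -5
d²: 49, 0, 1, 49, 0, 25, 1, 25; Σd² = 150
ρ = 1 − 6·150/(8·63) = 1 − 900/504 = -0.786

-0.786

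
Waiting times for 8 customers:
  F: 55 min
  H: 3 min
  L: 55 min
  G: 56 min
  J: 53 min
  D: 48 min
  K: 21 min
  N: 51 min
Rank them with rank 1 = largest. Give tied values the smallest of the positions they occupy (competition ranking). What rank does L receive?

2

Sorted (descending): 56, 55, 55, 53, 51, 48, 21, 3
The 2 values of 55 occupy positions 2–3 → each gets rank 2.
L has value 55 min → rank 2.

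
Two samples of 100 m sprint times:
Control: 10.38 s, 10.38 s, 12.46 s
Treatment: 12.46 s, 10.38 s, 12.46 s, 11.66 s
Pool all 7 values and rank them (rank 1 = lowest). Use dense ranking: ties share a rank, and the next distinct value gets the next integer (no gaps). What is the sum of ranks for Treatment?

Sorted (ascending): 10.38, 10.38, 10.38, 11.66, 12.46, 12.46, 12.46
The 3 values of 10.38 share dense rank 1.
The 3 values of 12.46 share dense rank 3.
Remaining distinct values take the next consecutive integers.
Treatment values → pooled ranks: 12.46→3, 10.38→1, 12.46→3, 11.66→2
Rank sum = 3 + 1 + 3 + 2 = 9

9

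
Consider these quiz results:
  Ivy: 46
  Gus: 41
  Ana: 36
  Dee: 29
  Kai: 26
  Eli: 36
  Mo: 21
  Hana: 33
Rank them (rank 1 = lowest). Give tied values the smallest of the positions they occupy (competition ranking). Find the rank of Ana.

5

Sorted (ascending): 21, 26, 29, 33, 36, 36, 41, 46
The 2 values of 36 occupy positions 5–6 → each gets rank 5.
Ana has value 36 → rank 5.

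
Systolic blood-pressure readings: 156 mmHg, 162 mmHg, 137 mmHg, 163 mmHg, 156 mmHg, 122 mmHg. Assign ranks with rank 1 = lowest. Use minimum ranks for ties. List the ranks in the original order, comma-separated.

Sorted (ascending): 122, 137, 156, 156, 162, 163
The 2 values of 156 occupy positions 3–4 → each gets rank 3.

3, 5, 2, 6, 3, 1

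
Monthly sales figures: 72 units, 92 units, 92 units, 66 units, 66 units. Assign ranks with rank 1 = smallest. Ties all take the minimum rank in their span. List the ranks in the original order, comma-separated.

3, 4, 4, 1, 1

Sorted (ascending): 66, 66, 72, 92, 92
The 2 values of 66 occupy positions 1–2 → each gets rank 1.
The 2 values of 92 occupy positions 4–5 → each gets rank 4.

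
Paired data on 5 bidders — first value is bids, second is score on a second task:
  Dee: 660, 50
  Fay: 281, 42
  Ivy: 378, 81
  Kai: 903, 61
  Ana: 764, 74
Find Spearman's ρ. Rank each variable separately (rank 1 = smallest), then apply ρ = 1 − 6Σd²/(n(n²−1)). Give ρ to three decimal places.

0.300

Ranks of variable 1: 3, 1, 2, 5, 4
Ranks of variable 2: 2, 1, 5, 3, 4
d = r₁ − r₂: 1, 0, -3, 2, 0
d²: 1, 0, 9, 4, 0; Σd² = 14
ρ = 1 − 6·14/(5·24) = 1 − 84/120 = 0.300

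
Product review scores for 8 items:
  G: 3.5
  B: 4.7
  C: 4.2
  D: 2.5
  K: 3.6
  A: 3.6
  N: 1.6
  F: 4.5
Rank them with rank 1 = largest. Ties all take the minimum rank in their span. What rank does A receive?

Sorted (descending): 4.7, 4.5, 4.2, 3.6, 3.6, 3.5, 2.5, 1.6
The 2 values of 3.6 occupy positions 4–5 → each gets rank 4.
A has value 3.6 → rank 4.

4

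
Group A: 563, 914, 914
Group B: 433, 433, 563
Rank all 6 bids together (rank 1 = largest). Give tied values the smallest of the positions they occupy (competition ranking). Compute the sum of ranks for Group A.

Sorted (descending): 914, 914, 563, 563, 433, 433
The 2 values of 914 occupy positions 1–2 → each gets rank 1.
The 2 values of 563 occupy positions 3–4 → each gets rank 3.
The 2 values of 433 occupy positions 5–6 → each gets rank 5.
Group A values → pooled ranks: 563→3, 914→1, 914→1
Rank sum = 3 + 1 + 1 = 5

5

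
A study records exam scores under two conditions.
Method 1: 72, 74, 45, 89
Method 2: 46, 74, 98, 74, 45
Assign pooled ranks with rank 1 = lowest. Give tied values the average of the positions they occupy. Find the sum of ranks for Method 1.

Sorted (ascending): 45, 45, 46, 72, 74, 74, 74, 89, 98
The 2 values of 45 occupy positions 1–2 → average rank (1+2)/2 = 1.5.
The 3 values of 74 occupy positions 5–7 → average rank 6.
Method 1 values → pooled ranks: 72→4, 74→6, 45→1.5, 89→8
Rank sum = 4 + 6 + 1.5 + 8 = 19.5

19.5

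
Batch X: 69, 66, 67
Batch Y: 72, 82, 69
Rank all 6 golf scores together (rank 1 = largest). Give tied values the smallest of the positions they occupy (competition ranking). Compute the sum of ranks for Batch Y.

6

Sorted (descending): 82, 72, 69, 69, 67, 66
The 2 values of 69 occupy positions 3–4 → each gets rank 3.
Batch Y values → pooled ranks: 72→2, 82→1, 69→3
Rank sum = 2 + 1 + 3 = 6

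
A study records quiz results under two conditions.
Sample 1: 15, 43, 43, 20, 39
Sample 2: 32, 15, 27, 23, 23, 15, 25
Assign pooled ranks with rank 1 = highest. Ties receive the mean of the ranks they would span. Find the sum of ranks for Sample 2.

Sorted (descending): 43, 43, 39, 32, 27, 25, 23, 23, 20, 15, 15, 15
The 2 values of 43 occupy positions 1–2 → average rank (1+2)/2 = 1.5.
The 2 values of 23 occupy positions 7–8 → average rank (7+8)/2 = 7.5.
The 3 values of 15 occupy positions 10–12 → average rank 11.
Sample 2 values → pooled ranks: 32→4, 15→11, 27→5, 23→7.5, 23→7.5, 15→11, 25→6
Rank sum = 4 + 11 + 5 + 7.5 + 7.5 + 11 + 6 = 52

52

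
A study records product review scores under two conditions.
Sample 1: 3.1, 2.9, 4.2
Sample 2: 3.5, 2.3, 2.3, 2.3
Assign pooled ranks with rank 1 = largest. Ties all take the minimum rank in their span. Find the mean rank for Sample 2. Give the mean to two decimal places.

Sorted (descending): 4.2, 3.5, 3.1, 2.9, 2.3, 2.3, 2.3
The 3 values of 2.3 occupy positions 5–7 → each gets rank 5.
Sample 2 values → pooled ranks: 3.5→2, 2.3→5, 2.3→5, 2.3→5
Mean rank = (2 + 5 + 5 + 5) / 4 = 4.25

4.25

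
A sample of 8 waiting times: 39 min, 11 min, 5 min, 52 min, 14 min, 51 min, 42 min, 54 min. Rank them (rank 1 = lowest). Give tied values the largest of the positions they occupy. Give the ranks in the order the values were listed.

4, 2, 1, 7, 3, 6, 5, 8

Sorted (ascending): 5, 11, 14, 39, 42, 51, 52, 54
No ties — each value takes its position as its rank.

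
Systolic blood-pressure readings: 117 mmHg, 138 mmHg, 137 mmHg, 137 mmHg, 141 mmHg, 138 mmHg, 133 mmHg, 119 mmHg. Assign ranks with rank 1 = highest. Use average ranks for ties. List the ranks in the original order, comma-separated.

8, 2.5, 4.5, 4.5, 1, 2.5, 6, 7

Sorted (descending): 141, 138, 138, 137, 137, 133, 119, 117
The 2 values of 138 occupy positions 2–3 → average rank (2+3)/2 = 2.5.
The 2 values of 137 occupy positions 4–5 → average rank (4+5)/2 = 4.5.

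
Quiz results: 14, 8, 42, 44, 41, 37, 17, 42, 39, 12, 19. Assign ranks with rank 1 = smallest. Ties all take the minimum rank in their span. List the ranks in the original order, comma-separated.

3, 1, 9, 11, 8, 6, 4, 9, 7, 2, 5

Sorted (ascending): 8, 12, 14, 17, 19, 37, 39, 41, 42, 42, 44
The 2 values of 42 occupy positions 9–10 → each gets rank 9.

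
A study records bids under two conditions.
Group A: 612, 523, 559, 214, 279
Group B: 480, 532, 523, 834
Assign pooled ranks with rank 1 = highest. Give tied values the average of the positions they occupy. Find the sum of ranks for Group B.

17.5

Sorted (descending): 834, 612, 559, 532, 523, 523, 480, 279, 214
The 2 values of 523 occupy positions 5–6 → average rank (5+6)/2 = 5.5.
Group B values → pooled ranks: 480→7, 532→4, 523→5.5, 834→1
Rank sum = 7 + 4 + 5.5 + 1 = 17.5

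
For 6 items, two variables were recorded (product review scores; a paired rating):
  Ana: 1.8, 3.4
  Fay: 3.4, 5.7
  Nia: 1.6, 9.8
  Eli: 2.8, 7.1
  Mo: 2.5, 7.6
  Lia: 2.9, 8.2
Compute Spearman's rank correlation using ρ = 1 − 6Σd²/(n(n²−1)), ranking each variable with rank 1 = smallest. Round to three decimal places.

-0.257

Ranks of variable 1: 2, 6, 1, 4, 3, 5
Ranks of variable 2: 1, 2, 6, 3, 4, 5
d = r₁ − r₂: 1, 4, -5, 1, -1, 0
d²: 1, 16, 25, 1, 1, 0; Σd² = 44
ρ = 1 − 6·44/(6·35) = 1 − 264/210 = -0.257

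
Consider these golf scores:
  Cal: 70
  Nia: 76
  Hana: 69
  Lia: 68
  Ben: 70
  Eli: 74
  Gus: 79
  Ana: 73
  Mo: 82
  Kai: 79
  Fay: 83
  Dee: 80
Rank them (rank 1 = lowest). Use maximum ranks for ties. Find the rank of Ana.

Sorted (ascending): 68, 69, 70, 70, 73, 74, 76, 79, 79, 80, 82, 83
The 2 values of 70 occupy positions 3–4 → each gets rank 4.
The 2 values of 79 occupy positions 8–9 → each gets rank 9.
Ana has value 73 → rank 5.

5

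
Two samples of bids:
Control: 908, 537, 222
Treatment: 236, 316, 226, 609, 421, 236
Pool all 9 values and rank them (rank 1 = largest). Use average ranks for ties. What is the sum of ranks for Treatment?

32

Sorted (descending): 908, 609, 537, 421, 316, 236, 236, 226, 222
The 2 values of 236 occupy positions 6–7 → average rank (6+7)/2 = 6.5.
Treatment values → pooled ranks: 236→6.5, 316→5, 226→8, 609→2, 421→4, 236→6.5
Rank sum = 6.5 + 5 + 8 + 2 + 4 + 6.5 = 32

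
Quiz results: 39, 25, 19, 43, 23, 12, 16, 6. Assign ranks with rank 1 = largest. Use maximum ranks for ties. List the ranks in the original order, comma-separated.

Sorted (descending): 43, 39, 25, 23, 19, 16, 12, 6
No ties — each value takes its position as its rank.

2, 3, 5, 1, 4, 7, 6, 8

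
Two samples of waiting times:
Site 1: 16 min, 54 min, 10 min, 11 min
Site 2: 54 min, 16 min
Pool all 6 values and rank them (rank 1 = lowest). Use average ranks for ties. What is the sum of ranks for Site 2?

9

Sorted (ascending): 10, 11, 16, 16, 54, 54
The 2 values of 16 occupy positions 3–4 → average rank (3+4)/2 = 3.5.
The 2 values of 54 occupy positions 5–6 → average rank (5+6)/2 = 5.5.
Site 2 values → pooled ranks: 54→5.5, 16→3.5
Rank sum = 5.5 + 3.5 = 9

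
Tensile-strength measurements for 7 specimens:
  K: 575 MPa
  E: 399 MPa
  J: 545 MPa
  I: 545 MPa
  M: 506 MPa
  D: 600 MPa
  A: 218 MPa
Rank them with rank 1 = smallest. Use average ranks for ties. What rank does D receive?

7

Sorted (ascending): 218, 399, 506, 545, 545, 575, 600
The 2 values of 545 occupy positions 4–5 → average rank (4+5)/2 = 4.5.
D has value 600 MPa → rank 7.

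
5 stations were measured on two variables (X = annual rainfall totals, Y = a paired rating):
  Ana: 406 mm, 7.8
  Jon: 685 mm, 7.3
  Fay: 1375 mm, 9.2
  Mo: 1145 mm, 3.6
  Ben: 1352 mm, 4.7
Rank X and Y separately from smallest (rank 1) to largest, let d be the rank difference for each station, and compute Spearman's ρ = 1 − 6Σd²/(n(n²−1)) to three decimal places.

0.100

Ranks of variable 1: 1, 2, 5, 3, 4
Ranks of variable 2: 4, 3, 5, 1, 2
d = r₁ − r₂: -3, -1, 0, 2, 2
d²: 9, 1, 0, 4, 4; Σd² = 18
ρ = 1 − 6·18/(5·24) = 1 − 108/120 = 0.100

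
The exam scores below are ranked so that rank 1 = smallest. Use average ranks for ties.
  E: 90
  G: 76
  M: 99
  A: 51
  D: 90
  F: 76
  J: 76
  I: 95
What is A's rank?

1

Sorted (ascending): 51, 76, 76, 76, 90, 90, 95, 99
The 3 values of 76 occupy positions 2–4 → average rank 3.
The 2 values of 90 occupy positions 5–6 → average rank (5+6)/2 = 5.5.
A has value 51 → rank 1.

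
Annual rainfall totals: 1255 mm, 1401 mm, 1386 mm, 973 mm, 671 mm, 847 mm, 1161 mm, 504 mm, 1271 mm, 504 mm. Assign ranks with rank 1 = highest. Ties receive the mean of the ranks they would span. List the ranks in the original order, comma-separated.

Sorted (descending): 1401, 1386, 1271, 1255, 1161, 973, 847, 671, 504, 504
The 2 values of 504 occupy positions 9–10 → average rank (9+10)/2 = 9.5.

4, 1, 2, 6, 8, 7, 5, 9.5, 3, 9.5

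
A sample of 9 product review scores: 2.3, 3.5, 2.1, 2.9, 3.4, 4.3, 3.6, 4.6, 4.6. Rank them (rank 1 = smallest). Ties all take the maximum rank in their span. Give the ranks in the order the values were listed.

2, 5, 1, 3, 4, 7, 6, 9, 9

Sorted (ascending): 2.1, 2.3, 2.9, 3.4, 3.5, 3.6, 4.3, 4.6, 4.6
The 2 values of 4.6 occupy positions 8–9 → each gets rank 9.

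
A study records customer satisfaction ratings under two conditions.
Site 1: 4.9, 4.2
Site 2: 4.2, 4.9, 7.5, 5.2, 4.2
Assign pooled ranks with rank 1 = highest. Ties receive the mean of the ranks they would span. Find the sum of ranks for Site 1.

Sorted (descending): 7.5, 5.2, 4.9, 4.9, 4.2, 4.2, 4.2
The 2 values of 4.9 occupy positions 3–4 → average rank (3+4)/2 = 3.5.
The 3 values of 4.2 occupy positions 5–7 → average rank 6.
Site 1 values → pooled ranks: 4.9→3.5, 4.2→6
Rank sum = 3.5 + 6 = 9.5

9.5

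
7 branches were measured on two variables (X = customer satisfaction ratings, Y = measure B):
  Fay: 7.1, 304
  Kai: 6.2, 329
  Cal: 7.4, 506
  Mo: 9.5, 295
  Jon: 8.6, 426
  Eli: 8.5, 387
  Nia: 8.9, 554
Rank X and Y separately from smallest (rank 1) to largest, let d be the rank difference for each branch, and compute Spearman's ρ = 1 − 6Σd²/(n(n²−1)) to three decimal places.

Ranks of variable 1: 2, 1, 3, 7, 5, 4, 6
Ranks of variable 2: 2, 3, 6, 1, 5, 4, 7
d = r₁ − r₂: 0, -2, -3, 6, 0, 0, -1
d²: 0, 4, 9, 36, 0, 0, 1; Σd² = 50
ρ = 1 − 6·50/(7·48) = 1 − 300/336 = 0.107

0.107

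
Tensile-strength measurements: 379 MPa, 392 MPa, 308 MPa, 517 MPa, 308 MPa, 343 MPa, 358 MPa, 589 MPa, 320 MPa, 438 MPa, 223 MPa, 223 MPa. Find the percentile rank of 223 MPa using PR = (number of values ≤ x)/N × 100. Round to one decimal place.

N = 12.
Strictly below 223: 0. Equal to 223: 2.
PR = 2/12 × 100 = 16.7

16.7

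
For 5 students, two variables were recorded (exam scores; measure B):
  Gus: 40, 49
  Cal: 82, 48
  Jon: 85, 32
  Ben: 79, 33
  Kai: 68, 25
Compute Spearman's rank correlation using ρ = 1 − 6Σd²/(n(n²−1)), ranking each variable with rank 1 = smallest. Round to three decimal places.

-0.300

Ranks of variable 1: 1, 4, 5, 3, 2
Ranks of variable 2: 5, 4, 2, 3, 1
d = r₁ − r₂: -4, 0, 3, 0, 1
d²: 16, 0, 9, 0, 1; Σd² = 26
ρ = 1 − 6·26/(5·24) = 1 − 156/120 = -0.300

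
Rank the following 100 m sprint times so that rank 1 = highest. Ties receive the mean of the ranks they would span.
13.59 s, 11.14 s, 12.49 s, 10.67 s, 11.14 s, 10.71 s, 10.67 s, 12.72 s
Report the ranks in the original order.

1, 4.5, 3, 7.5, 4.5, 6, 7.5, 2

Sorted (descending): 13.59, 12.72, 12.49, 11.14, 11.14, 10.71, 10.67, 10.67
The 2 values of 11.14 occupy positions 4–5 → average rank (4+5)/2 = 4.5.
The 2 values of 10.67 occupy positions 7–8 → average rank (7+8)/2 = 7.5.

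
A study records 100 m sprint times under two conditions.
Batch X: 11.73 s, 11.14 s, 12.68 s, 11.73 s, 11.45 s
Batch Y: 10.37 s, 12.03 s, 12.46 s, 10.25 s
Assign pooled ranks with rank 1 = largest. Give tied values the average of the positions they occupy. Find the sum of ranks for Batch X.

23

Sorted (descending): 12.68, 12.46, 12.03, 11.73, 11.73, 11.45, 11.14, 10.37, 10.25
The 2 values of 11.73 occupy positions 4–5 → average rank (4+5)/2 = 4.5.
Batch X values → pooled ranks: 11.73→4.5, 11.14→7, 12.68→1, 11.73→4.5, 11.45→6
Rank sum = 4.5 + 7 + 1 + 4.5 + 6 = 23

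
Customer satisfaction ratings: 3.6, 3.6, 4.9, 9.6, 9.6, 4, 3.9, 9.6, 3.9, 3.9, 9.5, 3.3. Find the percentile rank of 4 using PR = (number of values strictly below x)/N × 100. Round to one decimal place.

50.0

N = 12.
Strictly below 4: 6. Equal to 4: 1.
PR = 6/12 × 100 = 50.0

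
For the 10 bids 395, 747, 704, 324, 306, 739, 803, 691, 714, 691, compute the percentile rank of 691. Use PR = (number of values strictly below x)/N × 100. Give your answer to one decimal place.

N = 10.
Strictly below 691: 3. Equal to 691: 2.
PR = 3/10 × 100 = 30.0

30.0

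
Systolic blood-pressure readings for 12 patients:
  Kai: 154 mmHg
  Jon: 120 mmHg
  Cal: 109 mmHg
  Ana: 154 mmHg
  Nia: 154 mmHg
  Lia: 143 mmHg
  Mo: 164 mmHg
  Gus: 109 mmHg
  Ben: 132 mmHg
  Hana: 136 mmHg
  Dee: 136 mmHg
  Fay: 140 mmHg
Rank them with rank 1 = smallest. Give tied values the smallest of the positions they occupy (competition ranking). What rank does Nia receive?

9

Sorted (ascending): 109, 109, 120, 132, 136, 136, 140, 143, 154, 154, 154, 164
The 2 values of 109 occupy positions 1–2 → each gets rank 1.
The 2 values of 136 occupy positions 5–6 → each gets rank 5.
The 3 values of 154 occupy positions 9–11 → each gets rank 9.
Nia has value 154 mmHg → rank 9.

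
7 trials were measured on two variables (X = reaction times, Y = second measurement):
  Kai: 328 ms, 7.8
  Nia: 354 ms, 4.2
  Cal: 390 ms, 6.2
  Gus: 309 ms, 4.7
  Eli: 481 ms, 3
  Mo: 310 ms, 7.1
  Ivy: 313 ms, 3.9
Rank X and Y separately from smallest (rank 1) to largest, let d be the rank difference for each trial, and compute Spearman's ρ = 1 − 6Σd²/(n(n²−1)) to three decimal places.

-0.357

Ranks of variable 1: 4, 5, 6, 1, 7, 2, 3
Ranks of variable 2: 7, 3, 5, 4, 1, 6, 2
d = r₁ − r₂: -3, 2, 1, -3, 6, -4, 1
d²: 9, 4, 1, 9, 36, 16, 1; Σd² = 76
ρ = 1 − 6·76/(7·48) = 1 − 456/336 = -0.357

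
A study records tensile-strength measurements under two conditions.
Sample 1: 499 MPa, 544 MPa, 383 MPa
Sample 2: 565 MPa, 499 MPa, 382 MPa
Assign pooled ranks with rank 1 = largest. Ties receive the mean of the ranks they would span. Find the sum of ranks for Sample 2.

10.5

Sorted (descending): 565, 544, 499, 499, 383, 382
The 2 values of 499 occupy positions 3–4 → average rank (3+4)/2 = 3.5.
Sample 2 values → pooled ranks: 565→1, 499→3.5, 382→6
Rank sum = 1 + 3.5 + 6 = 10.5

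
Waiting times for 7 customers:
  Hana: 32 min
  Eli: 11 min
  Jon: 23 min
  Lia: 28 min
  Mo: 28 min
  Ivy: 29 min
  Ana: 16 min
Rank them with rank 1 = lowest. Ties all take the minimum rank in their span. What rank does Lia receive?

Sorted (ascending): 11, 16, 23, 28, 28, 29, 32
The 2 values of 28 occupy positions 4–5 → each gets rank 4.
Lia has value 28 min → rank 4.

4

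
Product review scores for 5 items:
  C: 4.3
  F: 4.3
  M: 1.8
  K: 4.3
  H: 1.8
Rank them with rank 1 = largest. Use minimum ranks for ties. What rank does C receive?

1

Sorted (descending): 4.3, 4.3, 4.3, 1.8, 1.8
The 3 values of 4.3 occupy positions 1–3 → each gets rank 1.
The 2 values of 1.8 occupy positions 4–5 → each gets rank 4.
C has value 4.3 → rank 1.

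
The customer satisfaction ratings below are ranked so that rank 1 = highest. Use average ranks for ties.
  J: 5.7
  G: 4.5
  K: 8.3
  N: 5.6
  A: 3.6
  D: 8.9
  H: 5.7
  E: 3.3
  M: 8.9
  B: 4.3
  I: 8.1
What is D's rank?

Sorted (descending): 8.9, 8.9, 8.3, 8.1, 5.7, 5.7, 5.6, 4.5, 4.3, 3.6, 3.3
The 2 values of 8.9 occupy positions 1–2 → average rank (1+2)/2 = 1.5.
The 2 values of 5.7 occupy positions 5–6 → average rank (5+6)/2 = 5.5.
D has value 8.9 → rank 1.5.

1.5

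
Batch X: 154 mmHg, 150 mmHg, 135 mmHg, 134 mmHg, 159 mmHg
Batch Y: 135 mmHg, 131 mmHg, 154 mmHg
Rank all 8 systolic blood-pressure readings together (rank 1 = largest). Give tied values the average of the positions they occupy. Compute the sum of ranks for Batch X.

Sorted (descending): 159, 154, 154, 150, 135, 135, 134, 131
The 2 values of 154 occupy positions 2–3 → average rank (2+3)/2 = 2.5.
The 2 values of 135 occupy positions 5–6 → average rank (5+6)/2 = 5.5.
Batch X values → pooled ranks: 154→2.5, 150→4, 135→5.5, 134→7, 159→1
Rank sum = 2.5 + 4 + 5.5 + 7 + 1 = 20

20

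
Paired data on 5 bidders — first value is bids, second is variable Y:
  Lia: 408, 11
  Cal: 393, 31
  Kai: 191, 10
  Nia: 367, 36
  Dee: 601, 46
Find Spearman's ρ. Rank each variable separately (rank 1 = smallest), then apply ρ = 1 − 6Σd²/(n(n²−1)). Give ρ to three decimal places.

Ranks of variable 1: 4, 3, 1, 2, 5
Ranks of variable 2: 2, 3, 1, 4, 5
d = r₁ − r₂: 2, 0, 0, -2, 0
d²: 4, 0, 0, 4, 0; Σd² = 8
ρ = 1 − 6·8/(5·24) = 1 − 48/120 = 0.600

0.600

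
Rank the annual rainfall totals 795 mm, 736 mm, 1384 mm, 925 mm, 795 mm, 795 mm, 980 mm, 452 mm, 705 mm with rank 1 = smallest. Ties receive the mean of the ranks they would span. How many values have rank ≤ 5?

Sorted (ascending): 452, 705, 736, 795, 795, 795, 925, 980, 1384
The 3 values of 795 occupy positions 4–6 → average rank 5.
Ranks ≤ 5: {1, 2, 3, 5, 5, 5} → 6 values.

6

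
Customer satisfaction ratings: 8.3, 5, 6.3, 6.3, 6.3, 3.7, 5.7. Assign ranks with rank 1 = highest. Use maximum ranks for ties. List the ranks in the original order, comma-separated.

Sorted (descending): 8.3, 6.3, 6.3, 6.3, 5.7, 5, 3.7
The 3 values of 6.3 occupy positions 2–4 → each gets rank 4.

1, 6, 4, 4, 4, 7, 5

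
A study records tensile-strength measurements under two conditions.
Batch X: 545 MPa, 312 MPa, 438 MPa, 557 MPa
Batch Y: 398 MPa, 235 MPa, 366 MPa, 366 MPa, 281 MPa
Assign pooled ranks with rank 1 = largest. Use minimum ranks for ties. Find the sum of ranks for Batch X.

13

Sorted (descending): 557, 545, 438, 398, 366, 366, 312, 281, 235
The 2 values of 366 occupy positions 5–6 → each gets rank 5.
Batch X values → pooled ranks: 545→2, 312→7, 438→3, 557→1
Rank sum = 2 + 7 + 3 + 1 = 13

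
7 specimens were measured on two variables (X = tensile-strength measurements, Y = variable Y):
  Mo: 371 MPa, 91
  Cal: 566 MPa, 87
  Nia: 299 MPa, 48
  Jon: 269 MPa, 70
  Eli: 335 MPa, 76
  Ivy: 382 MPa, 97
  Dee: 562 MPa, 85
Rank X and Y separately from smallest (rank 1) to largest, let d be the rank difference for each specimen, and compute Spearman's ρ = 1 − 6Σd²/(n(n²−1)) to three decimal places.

Ranks of variable 1: 4, 7, 2, 1, 3, 5, 6
Ranks of variable 2: 6, 5, 1, 2, 3, 7, 4
d = r₁ − r₂: -2, 2, 1, -1, 0, -2, 2
d²: 4, 4, 1, 1, 0, 4, 4; Σd² = 18
ρ = 1 − 6·18/(7·48) = 1 − 108/336 = 0.679

0.679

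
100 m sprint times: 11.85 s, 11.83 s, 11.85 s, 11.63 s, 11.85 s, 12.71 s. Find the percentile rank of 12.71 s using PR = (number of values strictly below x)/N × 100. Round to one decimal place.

83.3

N = 6.
Strictly below 12.71: 5. Equal to 12.71: 1.
PR = 5/6 × 100 = 83.3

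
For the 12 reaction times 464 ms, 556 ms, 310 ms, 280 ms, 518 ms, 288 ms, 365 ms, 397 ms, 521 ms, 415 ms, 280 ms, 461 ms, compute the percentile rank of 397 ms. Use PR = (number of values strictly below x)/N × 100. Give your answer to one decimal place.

N = 12.
Strictly below 397: 5. Equal to 397: 1.
PR = 5/12 × 100 = 41.7

41.7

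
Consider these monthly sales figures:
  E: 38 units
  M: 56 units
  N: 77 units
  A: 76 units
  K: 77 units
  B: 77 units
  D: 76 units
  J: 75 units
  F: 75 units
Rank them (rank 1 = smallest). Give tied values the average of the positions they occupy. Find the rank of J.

3.5

Sorted (ascending): 38, 56, 75, 75, 76, 76, 77, 77, 77
The 2 values of 75 occupy positions 3–4 → average rank (3+4)/2 = 3.5.
The 2 values of 76 occupy positions 5–6 → average rank (5+6)/2 = 5.5.
The 3 values of 77 occupy positions 7–9 → average rank 8.
J has value 75 units → rank 3.5.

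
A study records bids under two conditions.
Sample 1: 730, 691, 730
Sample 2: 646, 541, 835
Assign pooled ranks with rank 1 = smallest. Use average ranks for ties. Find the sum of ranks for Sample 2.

Sorted (ascending): 541, 646, 691, 730, 730, 835
The 2 values of 730 occupy positions 4–5 → average rank (4+5)/2 = 4.5.
Sample 2 values → pooled ranks: 646→2, 541→1, 835→6
Rank sum = 2 + 1 + 6 = 9

9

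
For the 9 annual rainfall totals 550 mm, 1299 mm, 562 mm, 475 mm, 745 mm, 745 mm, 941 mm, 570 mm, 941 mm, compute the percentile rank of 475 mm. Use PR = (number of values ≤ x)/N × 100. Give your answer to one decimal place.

11.1

N = 9.
Strictly below 475: 0. Equal to 475: 1.
PR = 1/9 × 100 = 11.1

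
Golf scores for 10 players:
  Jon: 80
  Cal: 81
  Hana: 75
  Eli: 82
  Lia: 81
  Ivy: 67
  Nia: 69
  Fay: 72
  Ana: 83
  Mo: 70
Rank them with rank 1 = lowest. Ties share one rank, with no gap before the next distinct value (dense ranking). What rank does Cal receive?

Sorted (ascending): 67, 69, 70, 72, 75, 80, 81, 81, 82, 83
The 2 values of 81 share dense rank 7.
Remaining distinct values take the next consecutive integers.
Cal has value 81 → rank 7.

7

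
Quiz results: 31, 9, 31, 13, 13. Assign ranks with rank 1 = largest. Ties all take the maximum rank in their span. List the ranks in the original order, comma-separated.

Sorted (descending): 31, 31, 13, 13, 9
The 2 values of 31 occupy positions 1–2 → each gets rank 2.
The 2 values of 13 occupy positions 3–4 → each gets rank 4.

2, 5, 2, 4, 4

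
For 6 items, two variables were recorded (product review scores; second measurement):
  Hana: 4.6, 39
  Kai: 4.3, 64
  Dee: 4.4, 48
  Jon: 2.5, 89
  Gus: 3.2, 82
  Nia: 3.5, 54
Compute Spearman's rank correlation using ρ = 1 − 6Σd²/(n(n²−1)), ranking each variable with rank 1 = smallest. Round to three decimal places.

-0.943

Ranks of variable 1: 6, 4, 5, 1, 2, 3
Ranks of variable 2: 1, 4, 2, 6, 5, 3
d = r₁ − r₂: 5, 0, 3, -5, -3, 0
d²: 25, 0, 9, 25, 9, 0; Σd² = 68
ρ = 1 − 6·68/(6·35) = 1 − 408/210 = -0.943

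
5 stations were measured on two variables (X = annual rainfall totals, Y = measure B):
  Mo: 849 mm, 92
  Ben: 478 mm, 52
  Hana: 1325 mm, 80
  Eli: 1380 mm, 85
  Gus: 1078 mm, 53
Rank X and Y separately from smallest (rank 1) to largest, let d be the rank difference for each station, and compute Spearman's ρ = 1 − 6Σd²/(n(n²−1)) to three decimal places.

Ranks of variable 1: 2, 1, 4, 5, 3
Ranks of variable 2: 5, 1, 3, 4, 2
d = r₁ − r₂: -3, 0, 1, 1, 1
d²: 9, 0, 1, 1, 1; Σd² = 12
ρ = 1 − 6·12/(5·24) = 1 − 72/120 = 0.400

0.400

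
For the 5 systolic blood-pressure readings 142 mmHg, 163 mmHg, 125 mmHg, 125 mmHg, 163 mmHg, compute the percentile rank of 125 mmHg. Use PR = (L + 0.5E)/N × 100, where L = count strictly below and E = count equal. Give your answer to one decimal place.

20.0

N = 5.
Strictly below 125: 0. Equal to 125: 2.
PR = (0 + 0.5·2)/5 × 100 = 20.0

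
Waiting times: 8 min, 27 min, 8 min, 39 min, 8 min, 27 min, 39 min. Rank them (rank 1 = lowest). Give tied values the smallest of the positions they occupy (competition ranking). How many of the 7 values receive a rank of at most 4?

5

Sorted (ascending): 8, 8, 8, 27, 27, 39, 39
The 3 values of 8 occupy positions 1–3 → each gets rank 1.
The 2 values of 27 occupy positions 4–5 → each gets rank 4.
The 2 values of 39 occupy positions 6–7 → each gets rank 6.
Ranks ≤ 4: {1, 1, 1, 4, 4} → 5 values.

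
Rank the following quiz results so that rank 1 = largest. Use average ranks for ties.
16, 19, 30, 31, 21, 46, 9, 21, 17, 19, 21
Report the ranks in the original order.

Sorted (descending): 46, 31, 30, 21, 21, 21, 19, 19, 17, 16, 9
The 3 values of 21 occupy positions 4–6 → average rank 5.
The 2 values of 19 occupy positions 7–8 → average rank (7+8)/2 = 7.5.

10, 7.5, 3, 2, 5, 1, 11, 5, 9, 7.5, 5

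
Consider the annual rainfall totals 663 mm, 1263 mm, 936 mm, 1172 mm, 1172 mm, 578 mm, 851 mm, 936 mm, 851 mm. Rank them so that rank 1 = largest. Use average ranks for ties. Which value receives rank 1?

Sorted (descending): 1263, 1172, 1172, 936, 936, 851, 851, 663, 578
The 2 values of 1172 occupy positions 2–3 → average rank (2+3)/2 = 2.5.
The 2 values of 936 occupy positions 4–5 → average rank (4+5)/2 = 4.5.
The 2 values of 851 occupy positions 6–7 → average rank (6+7)/2 = 6.5.
Rank 1 → value 1263.

1263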